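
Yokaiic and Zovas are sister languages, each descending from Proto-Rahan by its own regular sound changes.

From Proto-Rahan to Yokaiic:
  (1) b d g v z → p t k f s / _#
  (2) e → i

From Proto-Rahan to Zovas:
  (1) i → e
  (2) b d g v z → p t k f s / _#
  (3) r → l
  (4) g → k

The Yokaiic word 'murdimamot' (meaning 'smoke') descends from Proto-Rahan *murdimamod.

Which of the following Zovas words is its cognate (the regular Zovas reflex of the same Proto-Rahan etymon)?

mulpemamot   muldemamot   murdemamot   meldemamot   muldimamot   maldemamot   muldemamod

muldemamot

Zovas: start from *murdimamod.
  rule 1 (vowel merger): murdimamod → murdemamod
  rule 2 (final devoicing): murdemamod → murdemamot
  rule 3 (unconditioned shift): murdemamot → muldemamot
  rule 4: no change — muldemamot
  ⇒ Zovas muldemamot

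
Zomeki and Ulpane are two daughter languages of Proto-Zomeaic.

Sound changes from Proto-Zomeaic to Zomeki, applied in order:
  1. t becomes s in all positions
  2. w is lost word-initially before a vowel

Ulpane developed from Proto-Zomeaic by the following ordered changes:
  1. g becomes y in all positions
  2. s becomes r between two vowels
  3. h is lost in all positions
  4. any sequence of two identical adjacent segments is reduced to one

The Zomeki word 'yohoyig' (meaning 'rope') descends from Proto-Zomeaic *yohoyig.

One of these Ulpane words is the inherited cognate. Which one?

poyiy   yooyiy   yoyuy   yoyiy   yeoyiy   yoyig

Ulpane: *yohoyig > yohoyiy > yooyiy > yoyiy  (by unconditioned shift, h-loss, degemination)
The other candidates each miss or misapply at least one Ulpane change.

yoyiy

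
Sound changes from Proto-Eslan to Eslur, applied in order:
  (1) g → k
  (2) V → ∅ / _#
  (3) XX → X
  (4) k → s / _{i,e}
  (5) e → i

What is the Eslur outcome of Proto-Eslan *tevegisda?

tivisisd

Eslur: *tevegisda > tevekisda > tevekisd > tevesisd > tivisisd  (by unconditioned shift, apocope, palatalisation, vowel merger)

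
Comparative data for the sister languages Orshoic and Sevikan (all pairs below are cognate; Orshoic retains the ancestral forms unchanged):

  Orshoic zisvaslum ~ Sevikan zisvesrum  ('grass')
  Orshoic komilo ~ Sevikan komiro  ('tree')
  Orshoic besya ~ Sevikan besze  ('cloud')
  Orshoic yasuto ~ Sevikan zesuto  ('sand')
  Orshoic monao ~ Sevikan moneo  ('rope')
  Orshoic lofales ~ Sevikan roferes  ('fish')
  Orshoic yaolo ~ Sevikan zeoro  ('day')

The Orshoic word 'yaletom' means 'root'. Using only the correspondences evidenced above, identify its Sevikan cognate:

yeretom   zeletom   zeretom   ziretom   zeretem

yasuto ~ zesuto, yaolo ~ zeoro — Orshoic y corresponds to Sevikan z word-initially before a back vowel.
zisvaslum ~ zisvesrum, yasuto ~ zesuto — Orshoic a corresponds to Sevikan e after a consonant, before a consonant other than r, m, n, p, b, f, v.
lofales ~ roferes — Orshoic l corresponds to Sevikan r between vowels (before a front vowel).
Applying these to Orshoic 'yaletom':
  yaletom → zaletom   (y→z word-initially before a back vowel)
  zaletom → zeletom   (a→e after a consonant, before a consonant other than r, m, n, p, b, f, v)
  zeletom → zeretom   (l→r between vowels (before a front vowel))
So the Sevikan cognate is 'zeretom'.

zeretom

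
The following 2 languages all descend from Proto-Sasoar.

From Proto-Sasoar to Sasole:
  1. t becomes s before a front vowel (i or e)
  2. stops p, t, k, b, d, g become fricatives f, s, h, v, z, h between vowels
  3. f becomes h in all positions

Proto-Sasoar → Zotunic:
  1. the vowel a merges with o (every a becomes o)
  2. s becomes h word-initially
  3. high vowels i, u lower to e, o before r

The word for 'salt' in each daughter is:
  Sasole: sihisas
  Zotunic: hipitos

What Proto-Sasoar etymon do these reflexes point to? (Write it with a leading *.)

Position 5: Sasole has s, Zotunic has t. Zotunic preserves t here (none of its changes turn any other segment into t), so the proto-segment is *t.
Position 1: Sasole has s, Zotunic has h. Taking the neighbouring segments as reconstructed: Sasole s could go back to *t or *s; Zotunic h could go back to *s or *h — the one source consistent with every daughter is *s.
Position 3: Sasole has h, Zotunic has p. Zotunic preserves p here (none of its changes turn any other segment into p), so the proto-segment is *p.
This points to *sipitas. Verify forward in each daughter:
Sasole: start from *sipitas.
  rule 1: no change — sipitas
  rule 2 (intervocalic lenition): sipitas → sifisas
  rule 3 (unconditioned shift): sifisas → sihisas
  ⇒ Sasole sihisas
Zotunic: *sipitas > sipitos > hipitos  (by vowel merger, debuccalisation)
*sipitas is the unique common source.

*sipitas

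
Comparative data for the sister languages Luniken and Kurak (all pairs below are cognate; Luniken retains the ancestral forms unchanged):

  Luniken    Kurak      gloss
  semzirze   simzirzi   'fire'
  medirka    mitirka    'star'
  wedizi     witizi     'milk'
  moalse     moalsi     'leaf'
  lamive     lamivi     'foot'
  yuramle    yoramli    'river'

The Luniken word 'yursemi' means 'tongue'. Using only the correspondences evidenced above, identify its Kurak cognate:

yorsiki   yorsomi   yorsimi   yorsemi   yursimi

yorsimi

yuramle ~ yoramli — Luniken u corresponds to Kurak o after a consonant, before r.
semzirze ~ simzirzi — Luniken e corresponds to Kurak i after a consonant, before a nasal.
Applying these to Luniken 'yursemi':
  yursemi → yorsemi   (u→o after a consonant, before r)
  yorsemi → yorsimi   (e→i after a consonant, before a nasal)
So the Kurak cognate is 'yorsimi'.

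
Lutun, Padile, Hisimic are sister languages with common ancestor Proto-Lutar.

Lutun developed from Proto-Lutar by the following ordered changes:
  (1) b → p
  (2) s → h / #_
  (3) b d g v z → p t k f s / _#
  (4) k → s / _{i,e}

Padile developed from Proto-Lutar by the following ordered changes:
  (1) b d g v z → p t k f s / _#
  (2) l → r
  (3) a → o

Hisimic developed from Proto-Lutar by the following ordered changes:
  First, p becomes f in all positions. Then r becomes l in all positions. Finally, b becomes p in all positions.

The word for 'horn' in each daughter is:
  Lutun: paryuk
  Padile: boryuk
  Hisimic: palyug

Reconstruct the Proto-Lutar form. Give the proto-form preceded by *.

*baryug

Position 6: Lutun has k, Padile has k, Hisimic has g. Hisimic preserves g here (none of its changes turn any other segment into g), so the proto-segment is *g.
Position 3: Lutun has r, Padile has r, Hisimic has l. Lutun preserves r here (none of its changes turn any other segment into r), so the proto-segment is *r.
Position 1: Lutun has p, Padile has b, Hisimic has p. Padile preserves b here (none of its changes turn any other segment into b), so the proto-segment is *b.
Verify the candidate proto-form against each daughter:
Lutun: *baryug
  baryug → paryug   [unconditioned shift]
  paryug (rule 2 does not apply)
  paryug → paryuk   [final devoicing]
  paryuk (rule 4 does not apply)
  giving Lutun paryuk.
Padile: *baryug
  baryug → baryuk   [final devoicing]
  baryuk (rule 2 does not apply)
  baryuk → boryuk   [vowel merger]
  giving Padile boryuk.
Hisimic: start from *baryug.
  rule 1: no change — baryug
  rule 2 (unconditioned shift): baryug → balyug
  rule 3 (unconditioned shift): balyug → palyug
  ⇒ Hisimic palyug
No other proto-form is consistent with every reflex, so the reconstruction is *baryug.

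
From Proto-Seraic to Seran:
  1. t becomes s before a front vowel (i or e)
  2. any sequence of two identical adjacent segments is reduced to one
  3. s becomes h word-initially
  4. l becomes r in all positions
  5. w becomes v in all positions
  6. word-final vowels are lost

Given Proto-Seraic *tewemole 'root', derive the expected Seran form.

Seran: start from *tewemole.
  rule 1 (palatalisation): tewemole → sewemole
  rule 2: no change — sewemole
  rule 3 (debuccalisation): sewemole → hewemole
  rule 4 (unconditioned shift): hewemole → hewemore
  rule 5 (unconditioned shift): hewemore → hevemore
  rule 6 (apocope): hevemore → hevemor
  ⇒ Seran hevemor

hevemor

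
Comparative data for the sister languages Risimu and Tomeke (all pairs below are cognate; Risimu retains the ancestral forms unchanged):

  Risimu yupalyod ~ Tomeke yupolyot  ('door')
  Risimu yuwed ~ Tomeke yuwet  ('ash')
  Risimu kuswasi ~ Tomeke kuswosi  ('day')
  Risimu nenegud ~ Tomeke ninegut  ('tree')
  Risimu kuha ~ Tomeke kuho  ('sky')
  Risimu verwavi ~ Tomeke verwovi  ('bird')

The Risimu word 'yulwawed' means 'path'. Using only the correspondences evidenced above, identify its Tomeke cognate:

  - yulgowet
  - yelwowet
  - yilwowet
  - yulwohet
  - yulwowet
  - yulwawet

yulwowet

yupalyod ~ yupolyot, kuswasi ~ kuswosi — Risimu a corresponds to Tomeke o after a consonant, before a consonant other than r, m, n, p, b, f, v.
yupalyod ~ yupolyot, yuwed ~ yuwet — Risimu d corresponds to Tomeke t word-finally.
Applying these to Risimu 'yulwawed':
  yulwawed → yulwowed   (a→o after a consonant, before a consonant other than r, m, n, p, b, f, v)
  yulwowed → yulwowet   (d→t word-finally)
So the Tomeke cognate is 'yulwowet'.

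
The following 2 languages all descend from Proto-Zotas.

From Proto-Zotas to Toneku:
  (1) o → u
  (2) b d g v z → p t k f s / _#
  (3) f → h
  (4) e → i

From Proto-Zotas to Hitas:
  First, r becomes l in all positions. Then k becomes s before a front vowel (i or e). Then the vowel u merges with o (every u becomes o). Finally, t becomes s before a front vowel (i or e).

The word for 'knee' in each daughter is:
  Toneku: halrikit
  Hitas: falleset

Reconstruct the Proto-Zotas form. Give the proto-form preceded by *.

Position 4: Toneku has r, Hitas has l. Toneku preserves r here (none of its changes turn any other segment into r), so the proto-segment is *r.
Position 6: Toneku has k, Hitas has s. Taking the neighbouring segments as reconstructed: Toneku k can only go back to *k; Hitas s could go back to *t or *k or *s — the one source consistent with every daughter is *k.
Position 7: Toneku has i, Hitas has e. Hitas preserves e here (none of its changes turn any other segment into e), so the proto-segment is *e.
This points to *falreket. Verify forward in each daughter:
Toneku: start from *falreket.
  rule 1: no change — falreket
  rule 2: no change — falreket
  rule 3 (unconditioned shift): falreket → halreket
  rule 4 (vowel merger): halreket → halrikit
  ⇒ Toneku halrikit
Hitas: *falreket > falleket > falleset  (by unconditioned shift, palatalisation)
*falreket is the unique common source.

*falreket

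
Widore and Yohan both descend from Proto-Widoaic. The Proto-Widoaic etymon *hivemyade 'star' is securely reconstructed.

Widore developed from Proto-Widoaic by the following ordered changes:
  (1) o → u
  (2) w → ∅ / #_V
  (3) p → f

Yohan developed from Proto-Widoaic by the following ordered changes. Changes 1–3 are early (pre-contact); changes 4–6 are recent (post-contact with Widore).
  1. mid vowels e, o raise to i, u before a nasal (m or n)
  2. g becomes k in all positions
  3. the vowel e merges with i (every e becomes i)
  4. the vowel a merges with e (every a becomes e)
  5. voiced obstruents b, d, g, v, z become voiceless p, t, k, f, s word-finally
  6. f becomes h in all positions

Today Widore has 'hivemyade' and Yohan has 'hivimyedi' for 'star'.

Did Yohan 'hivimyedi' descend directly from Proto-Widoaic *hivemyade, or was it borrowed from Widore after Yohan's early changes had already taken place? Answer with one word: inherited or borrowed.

inherited

If inherited, *hivemyade would pass through all of Yohan's changes:
Yohan: *hivemyade > hivimyade > hivimyadi > hivimyedi  (by pre-nasal raising, vowel merger, vowel merger)
If borrowed from Widore 'hivemyade' after the early changes, it would undergo only the recent ones:
  rule 4 (vowel merger): hivemyade → hivemyede
  rule 5 (final devoicing): no change (hivemyede)
  rule 6 (unconditioned shift): no change (hivemyede)
  ⇒ as a loan: hivemyede
Yohan 'hivimyedi' matches the inherited outcome exactly, so it is an inherited cognate, not a loan.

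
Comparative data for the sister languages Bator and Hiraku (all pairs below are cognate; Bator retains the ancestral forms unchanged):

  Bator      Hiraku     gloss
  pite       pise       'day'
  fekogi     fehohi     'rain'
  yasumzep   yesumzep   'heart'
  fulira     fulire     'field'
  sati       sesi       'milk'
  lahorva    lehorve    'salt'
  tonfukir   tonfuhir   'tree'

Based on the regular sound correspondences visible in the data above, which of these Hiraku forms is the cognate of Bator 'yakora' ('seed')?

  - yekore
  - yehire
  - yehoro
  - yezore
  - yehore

yasumzep ~ yesumzep, sati ~ sesi — Bator a corresponds to Hiraku e after a consonant, before a consonant other than r, m, n, p, b, f, v.
fekogi ~ fehohi — Bator k corresponds to Hiraku h between vowels (before a back vowel).
fulira ~ fulire, lahorva ~ lehorve — Bator a corresponds to Hiraku e word-finally.
Applying these to Bator 'yakora':
  yakora → yekora   (a→e after a consonant, before a consonant other than r, m, n, p, b, f, v)
  yekora → yehora   (k→h between vowels (before a back vowel))
  yehora → yehore   (a→e word-finally)
So the Hiraku cognate is 'yehore'.

yehore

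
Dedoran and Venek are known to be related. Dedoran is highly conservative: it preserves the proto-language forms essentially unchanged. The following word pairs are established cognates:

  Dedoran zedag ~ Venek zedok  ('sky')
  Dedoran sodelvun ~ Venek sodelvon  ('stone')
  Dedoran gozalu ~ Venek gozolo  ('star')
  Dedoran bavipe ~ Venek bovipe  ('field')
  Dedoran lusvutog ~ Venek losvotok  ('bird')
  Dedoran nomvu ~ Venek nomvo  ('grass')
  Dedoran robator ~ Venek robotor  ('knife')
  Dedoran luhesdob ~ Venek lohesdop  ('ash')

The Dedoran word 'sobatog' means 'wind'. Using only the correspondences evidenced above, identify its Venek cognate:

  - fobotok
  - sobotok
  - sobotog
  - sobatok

zedag ~ zedok, gozalu ~ gozolo — Dedoran a corresponds to Venek o after a consonant, before a consonant other than r, m, n, p, b, f, v.
zedag ~ zedok, lusvutog ~ losvotok — Dedoran g corresponds to Venek k word-finally.
Applying these to Dedoran 'sobatog':
  sobatog → sobotog   (a→o after a consonant, before a consonant other than r, m, n, p, b, f, v)
  sobotog → sobotok   (g→k word-finally)
So the Venek cognate is 'sobotok'.

sobotok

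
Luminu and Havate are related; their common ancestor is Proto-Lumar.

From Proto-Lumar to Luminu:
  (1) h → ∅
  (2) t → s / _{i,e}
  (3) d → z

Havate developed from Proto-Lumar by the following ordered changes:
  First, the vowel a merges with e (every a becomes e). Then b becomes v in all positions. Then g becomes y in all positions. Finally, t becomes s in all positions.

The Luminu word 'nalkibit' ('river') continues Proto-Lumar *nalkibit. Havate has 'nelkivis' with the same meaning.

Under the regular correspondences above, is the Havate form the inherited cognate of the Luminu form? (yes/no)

Derive the expected Havate reflex of *nalkibit:
Havate: start from *nalkibit.
  rule 1 (vowel merger): nalkibit → nelkibit
  rule 2 (unconditioned shift): nelkibit → nelkivit
  rule 3: no change — nelkivit
  rule 4 (unconditioned shift): nelkivit → nelkivis
  ⇒ Havate nelkivis
Havate 'nelkivis' matches the regular reflex exactly, so the pair is cognate.

yes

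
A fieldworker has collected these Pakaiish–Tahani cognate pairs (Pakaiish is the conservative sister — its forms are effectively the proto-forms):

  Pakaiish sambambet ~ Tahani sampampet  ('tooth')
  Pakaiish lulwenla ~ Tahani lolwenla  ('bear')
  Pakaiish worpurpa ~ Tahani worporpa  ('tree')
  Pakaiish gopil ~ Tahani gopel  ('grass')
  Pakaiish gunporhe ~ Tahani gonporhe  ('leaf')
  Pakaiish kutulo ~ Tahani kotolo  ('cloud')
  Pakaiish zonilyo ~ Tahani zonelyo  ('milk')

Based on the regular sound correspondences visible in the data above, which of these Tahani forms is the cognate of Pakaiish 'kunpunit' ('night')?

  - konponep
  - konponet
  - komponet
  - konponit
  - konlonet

gunporhe ~ gonporhe — Pakaiish u corresponds to Tahani o after a consonant, before a nasal.
gopil ~ gopel, zonilyo ~ zonelyo — Pakaiish i corresponds to Tahani e after a consonant, before a consonant other than r, m, n, p, b, f, v.
Applying these to Pakaiish 'kunpunit':
  kunpunit → konpunit   (u→o after a consonant, before a nasal)
  konpunit → konponit   (u→o after a consonant, before a nasal)
  konponit → konponet   (i→e after a consonant, before a consonant other than r, m, n, p, b, f, v)
So the Tahani cognate is 'konponet'.

konponet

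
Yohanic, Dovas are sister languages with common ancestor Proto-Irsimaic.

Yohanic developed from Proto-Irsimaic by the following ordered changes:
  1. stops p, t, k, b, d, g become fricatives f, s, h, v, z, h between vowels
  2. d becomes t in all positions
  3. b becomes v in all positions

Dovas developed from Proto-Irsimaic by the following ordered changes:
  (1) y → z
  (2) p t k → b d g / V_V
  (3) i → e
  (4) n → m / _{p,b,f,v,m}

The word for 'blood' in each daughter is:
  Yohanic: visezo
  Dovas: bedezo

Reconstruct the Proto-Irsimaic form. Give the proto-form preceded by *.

Position 3: Yohanic has s, Dovas has d. Taking the neighbouring segments as reconstructed: Yohanic s could go back to *t or *s; Dovas d could go back to *t or *d — the one source consistent with every daughter is *t.
Position 1: Yohanic has v, Dovas has b. Taking the neighbouring segments as reconstructed: Yohanic v could go back to *b or *v; Dovas b can only go back to *b — the one source consistent with every daughter is *b.
Continuing position by position gives *bitezo; check it forward:
Yohanic: *bitezo > bisezo > visezo  (by intervocalic lenition, unconditioned shift)
Dovas: *bitezo
  bitezo (rule 1 does not apply)
  bitezo → bidezo   [intervocalic voicing]
  bidezo → bedezo   [vowel merger]
  bedezo (rule 4 does not apply)
  giving Dovas bedezo.
*bitezo is the unique common source.

*bitezo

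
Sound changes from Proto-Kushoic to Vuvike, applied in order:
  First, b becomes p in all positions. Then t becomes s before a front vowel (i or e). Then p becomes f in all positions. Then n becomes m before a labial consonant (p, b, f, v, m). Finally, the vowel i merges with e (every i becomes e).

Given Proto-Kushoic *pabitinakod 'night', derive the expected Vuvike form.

fafesenakod

Vuvike: start from *pabitinakod.
  rule 1 (unconditioned shift): pabitinakod → papitinakod
  rule 2 (palatalisation): papitinakod → papisinakod
  rule 3 (unconditioned shift): papisinakod → fafisinakod
  rule 4: no change — fafisinakod
  rule 5 (vowel merger): fafisinakod → fafesenakod
  ⇒ Vuvike fafesenakod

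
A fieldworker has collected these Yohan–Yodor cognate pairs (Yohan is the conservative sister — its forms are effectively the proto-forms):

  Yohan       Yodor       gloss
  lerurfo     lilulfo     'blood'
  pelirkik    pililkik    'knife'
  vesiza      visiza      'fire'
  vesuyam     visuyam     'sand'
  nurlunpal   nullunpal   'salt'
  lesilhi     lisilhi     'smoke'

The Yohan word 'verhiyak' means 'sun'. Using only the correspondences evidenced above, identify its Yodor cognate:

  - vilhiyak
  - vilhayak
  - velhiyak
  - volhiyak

lerurfo ~ lilulfo — Yohan e corresponds to Yodor i after a consonant, before r.
pelirkik ~ pililkik, nurlunpal ~ nullunpal — Yohan r corresponds to Yodor l after a vowel, before a consonant other than r, m, n, p, b, f, v.
Applying these to Yohan 'verhiyak':
  verhiyak → virhiyak   (e→i after a consonant, before r)
  virhiyak → vilhiyak   (r→l after a vowel, before a consonant other than r, m, n, p, b, f, v)
So the Yodor cognate is 'vilhiyak'.

vilhiyak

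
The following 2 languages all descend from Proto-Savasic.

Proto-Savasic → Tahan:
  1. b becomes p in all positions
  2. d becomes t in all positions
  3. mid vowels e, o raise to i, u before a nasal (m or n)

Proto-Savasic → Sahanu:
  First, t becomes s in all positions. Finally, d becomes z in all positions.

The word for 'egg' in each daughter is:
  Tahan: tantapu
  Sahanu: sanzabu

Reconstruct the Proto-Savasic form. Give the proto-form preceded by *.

Position 6: Tahan has p, Sahanu has b. Sahanu preserves b here (none of its changes turn any other segment into b), so the proto-segment is *b.
Position 1: Tahan has t, Sahanu has s. Taking the neighbouring segments as reconstructed: Tahan t could go back to *t or *d; Sahanu s could go back to *t or *s — the one source consistent with every daughter is *t.
Verify the candidate proto-form against each daughter:
Tahan: *tandabu
  tandabu → tandapu   [unconditioned shift]
  tandapu → tantapu   [unconditioned shift]
  tantapu (rule 3 does not apply)
  giving Tahan tantapu.
Sahanu: *tandabu > sandabu > sanzabu  (by unconditioned shift, unconditioned shift)
Only *tandabu yields all of Tahan tantapu, Sahanu sanzabu.

*tandabu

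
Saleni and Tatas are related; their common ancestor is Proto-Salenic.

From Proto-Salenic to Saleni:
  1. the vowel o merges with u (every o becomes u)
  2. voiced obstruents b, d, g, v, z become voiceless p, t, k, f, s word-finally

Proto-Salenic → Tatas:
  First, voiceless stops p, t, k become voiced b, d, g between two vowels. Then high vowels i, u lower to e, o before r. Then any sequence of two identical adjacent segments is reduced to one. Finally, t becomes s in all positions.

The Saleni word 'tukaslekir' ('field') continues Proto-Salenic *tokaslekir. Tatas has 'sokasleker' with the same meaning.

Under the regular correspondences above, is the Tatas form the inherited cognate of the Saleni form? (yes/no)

Derive the expected Tatas reflex of *tokaslekir:
Tatas: *tokaslekir
  tokaslekir → togaslegir   [intervocalic voicing]
  togaslegir → togasleger   [pre-rhotic lowering]
  togasleger (rule 3 does not apply)
  togasleger → sogasleger   [unconditioned shift]
  giving Tatas sogasleger.
The regular Tatas reflex would be 'sogasleger', but the attested form is 'sokasleker'. The correspondence is irregular, so they are not cognates (the Tatas form has a different source).

no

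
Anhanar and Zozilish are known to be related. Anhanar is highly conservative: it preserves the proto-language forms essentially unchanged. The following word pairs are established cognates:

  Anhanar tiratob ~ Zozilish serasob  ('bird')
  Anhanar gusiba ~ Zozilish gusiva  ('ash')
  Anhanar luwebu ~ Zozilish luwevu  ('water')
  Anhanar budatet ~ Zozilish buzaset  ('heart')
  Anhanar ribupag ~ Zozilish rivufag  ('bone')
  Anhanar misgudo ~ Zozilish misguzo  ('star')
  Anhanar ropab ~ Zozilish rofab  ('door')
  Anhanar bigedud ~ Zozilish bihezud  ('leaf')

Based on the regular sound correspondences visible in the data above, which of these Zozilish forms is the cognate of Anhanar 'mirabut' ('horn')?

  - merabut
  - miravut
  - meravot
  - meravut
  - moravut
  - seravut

tiratob ~ serasob — Anhanar i corresponds to Zozilish e after a consonant, before r.
luwebu ~ luwevu, ribupag ~ rivufag — Anhanar b corresponds to Zozilish v between vowels (before a back vowel).
Applying these to Anhanar 'mirabut':
  mirabut → merabut   (i→e after a consonant, before r)
  merabut → meravut   (b→v between vowels (before a back vowel))
So the Zozilish cognate is 'meravut'.

meravut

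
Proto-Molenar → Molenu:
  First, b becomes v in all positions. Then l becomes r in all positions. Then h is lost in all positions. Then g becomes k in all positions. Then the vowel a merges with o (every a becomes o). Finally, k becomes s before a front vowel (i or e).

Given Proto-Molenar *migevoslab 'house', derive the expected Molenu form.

misevosrov

Molenu: *migevoslab > migevoslav > migevosrav > mikevosrav > mikevosrov > misevosrov  (by unconditioned shift, unconditioned shift, unconditioned shift, vowel merger, palatalisation)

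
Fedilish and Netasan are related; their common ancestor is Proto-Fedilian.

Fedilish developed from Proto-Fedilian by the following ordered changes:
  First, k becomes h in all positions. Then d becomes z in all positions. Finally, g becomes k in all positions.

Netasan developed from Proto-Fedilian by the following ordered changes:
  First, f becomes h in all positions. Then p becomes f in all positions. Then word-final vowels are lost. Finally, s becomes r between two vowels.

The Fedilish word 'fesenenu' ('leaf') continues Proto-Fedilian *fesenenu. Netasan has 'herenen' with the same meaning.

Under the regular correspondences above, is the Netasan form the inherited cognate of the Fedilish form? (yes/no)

Derive the expected Netasan reflex of *fesenenu:
Netasan: *fesenenu > hesenenu > hesenen > herenen  (by unconditioned shift, apocope, rhotacism)
Netasan 'herenen' matches the regular reflex exactly, so the pair is cognate.

yes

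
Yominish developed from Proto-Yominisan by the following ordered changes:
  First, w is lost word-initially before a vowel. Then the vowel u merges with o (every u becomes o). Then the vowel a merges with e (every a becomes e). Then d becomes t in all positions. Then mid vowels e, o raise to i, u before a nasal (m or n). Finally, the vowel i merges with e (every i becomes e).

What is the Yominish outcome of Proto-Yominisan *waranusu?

erenoso

Yominish: *waranusu > aranusu > aranoso > erenoso > erinoso > erenoso  (by glide loss, vowel merger, vowel merger, pre-nasal raising, vowel merger)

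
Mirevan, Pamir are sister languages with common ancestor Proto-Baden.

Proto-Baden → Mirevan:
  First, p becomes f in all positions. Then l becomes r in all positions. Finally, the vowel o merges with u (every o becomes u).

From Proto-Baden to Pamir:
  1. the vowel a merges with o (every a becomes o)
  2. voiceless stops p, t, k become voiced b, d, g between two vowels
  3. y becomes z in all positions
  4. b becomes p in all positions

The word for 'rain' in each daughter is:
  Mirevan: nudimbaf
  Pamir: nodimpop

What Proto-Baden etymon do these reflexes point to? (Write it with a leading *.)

Position 7: Mirevan has a, Pamir has o. Mirevan preserves a here (none of its changes turn any other segment into a), so the proto-segment is *a.
Position 2: Mirevan has u, Pamir has o. Taking the neighbouring segments as reconstructed: Mirevan u could go back to *o or *u; Pamir o could go back to *a or *o — the one source consistent with every daughter is *o.
Position 6: Mirevan has b, Pamir has p. Mirevan preserves b here (none of its changes turn any other segment into b), so the proto-segment is *b.
This points to *nodimbap. Verify forward in each daughter:
Mirevan: start from *nodimbap.
  rule 1 (unconditioned shift): nodimbap → nodimbaf
  rule 2: no change — nodimbaf
  rule 3 (vowel merger): nodimbaf → nudimbaf
  ⇒ Mirevan nudimbaf
Pamir: *nodimbap > nodimbop > nodimpop  (by vowel merger, unconditioned shift)
*nodimbap is the unique common source.

*nodimbap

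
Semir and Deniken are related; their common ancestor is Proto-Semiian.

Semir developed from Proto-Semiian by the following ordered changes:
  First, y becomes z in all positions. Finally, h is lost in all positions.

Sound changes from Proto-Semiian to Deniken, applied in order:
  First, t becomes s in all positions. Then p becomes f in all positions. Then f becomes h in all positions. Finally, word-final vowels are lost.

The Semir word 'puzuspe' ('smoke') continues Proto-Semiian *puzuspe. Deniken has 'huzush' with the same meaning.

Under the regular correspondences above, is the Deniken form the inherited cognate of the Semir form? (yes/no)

yes

Derive the expected Deniken reflex of *puzuspe:
Deniken: *puzuspe
  puzuspe (rule 1 does not apply)
  puzuspe → fuzusfe   [unconditioned shift]
  fuzusfe → huzushe   [unconditioned shift]
  huzushe → huzush   [apocope]
  giving Deniken huzush.
Deniken 'huzush' matches the regular reflex exactly, so the pair is cognate.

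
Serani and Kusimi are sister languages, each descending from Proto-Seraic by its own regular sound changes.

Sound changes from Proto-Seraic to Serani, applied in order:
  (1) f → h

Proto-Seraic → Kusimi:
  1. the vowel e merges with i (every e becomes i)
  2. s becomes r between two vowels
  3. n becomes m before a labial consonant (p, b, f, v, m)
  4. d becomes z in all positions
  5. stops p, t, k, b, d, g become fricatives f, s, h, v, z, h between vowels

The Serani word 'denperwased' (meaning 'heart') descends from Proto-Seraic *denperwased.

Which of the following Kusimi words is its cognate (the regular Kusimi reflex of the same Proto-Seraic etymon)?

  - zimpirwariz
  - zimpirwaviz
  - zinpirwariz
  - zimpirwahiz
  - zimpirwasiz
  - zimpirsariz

zimpirwariz

Kusimi: *denperwased > dinpirwasid > dinpirwarid > dimpirwarid > zimpirwariz  (by vowel merger, rhotacism, nasal place assimilation, unconditioned shift)
Only 'zimpirwariz' matches the regular Kusimi development of *denperwased.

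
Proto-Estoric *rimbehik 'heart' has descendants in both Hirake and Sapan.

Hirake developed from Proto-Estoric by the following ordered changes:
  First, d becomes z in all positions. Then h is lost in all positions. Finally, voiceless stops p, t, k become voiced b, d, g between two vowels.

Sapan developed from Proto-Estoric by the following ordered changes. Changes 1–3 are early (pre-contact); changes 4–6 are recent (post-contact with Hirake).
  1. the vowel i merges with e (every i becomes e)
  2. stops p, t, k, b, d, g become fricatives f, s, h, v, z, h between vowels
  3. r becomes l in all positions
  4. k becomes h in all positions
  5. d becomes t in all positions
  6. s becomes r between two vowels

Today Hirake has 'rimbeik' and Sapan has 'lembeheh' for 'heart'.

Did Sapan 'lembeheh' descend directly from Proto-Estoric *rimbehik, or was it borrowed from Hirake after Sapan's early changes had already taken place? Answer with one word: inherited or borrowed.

inherited

If inherited, *rimbehik would pass through all of Sapan's changes:
Sapan: start from *rimbehik.
  rule 1 (vowel merger): rimbehik → rembehek
  rule 2: no change — rembehek
  rule 3 (unconditioned shift): rembehek → lembehek
  rule 4 (unconditioned shift): lembehek → lembeheh
  rule 5: no change — lembeheh
  rule 6: no change — lembeheh
  ⇒ Sapan lembeheh
If borrowed from Hirake 'rimbeik' after the early changes, it would undergo only the recent ones:
  rule 4 (unconditioned shift): rimbeik → rimbeih
  rule 5 (unconditioned shift): no change (rimbeih)
  rule 6 (rhotacism): no change (rimbeih)
  ⇒ as a loan: rimbeih
Sapan 'lembeheh' matches the inherited outcome exactly, so it is an inherited cognate, not a loan.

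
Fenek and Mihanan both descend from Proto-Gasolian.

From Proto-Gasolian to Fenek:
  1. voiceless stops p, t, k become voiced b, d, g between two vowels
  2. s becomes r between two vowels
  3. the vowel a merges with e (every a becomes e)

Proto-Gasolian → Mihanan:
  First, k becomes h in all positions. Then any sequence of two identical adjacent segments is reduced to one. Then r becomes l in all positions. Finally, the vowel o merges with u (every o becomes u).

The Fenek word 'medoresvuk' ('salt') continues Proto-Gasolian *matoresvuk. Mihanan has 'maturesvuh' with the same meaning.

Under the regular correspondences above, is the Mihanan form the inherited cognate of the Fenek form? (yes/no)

Derive the expected Mihanan reflex of *matoresvuk:
Mihanan: start from *matoresvuk.
  rule 1 (unconditioned shift): matoresvuk → matoresvuh
  rule 2: no change — matoresvuh
  rule 3 (unconditioned shift): matoresvuh → matolesvuh
  rule 4 (vowel merger): matolesvuh → matulesvuh
  ⇒ Mihanan matulesvuh
The regular Mihanan reflex would be 'matulesvuh', but the attested form is 'maturesvuh'. The correspondence is irregular, so they are not cognates (the Mihanan form has a different source).

no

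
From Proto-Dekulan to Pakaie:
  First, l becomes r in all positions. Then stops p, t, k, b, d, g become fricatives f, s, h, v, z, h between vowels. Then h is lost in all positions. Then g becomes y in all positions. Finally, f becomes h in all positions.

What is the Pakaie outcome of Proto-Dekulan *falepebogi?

harehevoi

Pakaie: *falepebogi > farepebogi > farefevohi > farefevoi > harehevoi  (by unconditioned shift, intervocalic lenition, h-loss, unconditioned shift)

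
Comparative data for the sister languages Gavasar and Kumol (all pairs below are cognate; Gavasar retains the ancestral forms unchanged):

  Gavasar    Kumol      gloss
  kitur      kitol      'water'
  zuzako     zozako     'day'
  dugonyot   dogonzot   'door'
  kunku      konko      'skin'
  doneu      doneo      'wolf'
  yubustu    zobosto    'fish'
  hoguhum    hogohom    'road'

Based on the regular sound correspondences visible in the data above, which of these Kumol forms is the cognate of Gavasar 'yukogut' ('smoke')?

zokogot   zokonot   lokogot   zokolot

yubustu ~ zobosto — Gavasar y corresponds to Kumol z word-initially before a back vowel.
zuzako ~ zozako, dugonyot ~ dogonzot — Gavasar u corresponds to Kumol o after a consonant, before a consonant other than r, m, n, p, b, f, v.
Applying these to Gavasar 'yukogut':
  yukogut → zukogut   (y→z word-initially before a back vowel)
  zukogut → zokogut   (u→o after a consonant, before a consonant other than r, m, n, p, b, f, v)
  zokogut → zokogot   (u→o after a consonant, before a consonant other than r, m, n, p, b, f, v)
So the Kumol cognate is 'zokogot'.

zokogot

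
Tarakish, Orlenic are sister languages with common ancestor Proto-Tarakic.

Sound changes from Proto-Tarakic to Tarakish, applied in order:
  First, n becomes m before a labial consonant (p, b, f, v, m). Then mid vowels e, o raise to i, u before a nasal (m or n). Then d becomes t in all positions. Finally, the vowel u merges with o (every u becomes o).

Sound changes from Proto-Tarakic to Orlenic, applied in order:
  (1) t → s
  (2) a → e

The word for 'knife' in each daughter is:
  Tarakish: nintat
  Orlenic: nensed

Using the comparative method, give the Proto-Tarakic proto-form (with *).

*nentad

Position 2: Tarakish has i, Orlenic has e. Taking the neighbouring segments as reconstructed: Tarakish i could go back to *e or *i; Orlenic e could go back to *a or *e — the one source consistent with every daughter is *e.
Position 5: Tarakish has a, Orlenic has e. Tarakish preserves a here (none of its changes turn any other segment into a), so the proto-segment is *a.
Continuing position by position gives *nentad; check it forward:
Tarakish: start from *nentad.
  rule 1: no change — nentad
  rule 2 (pre-nasal raising): nentad → nintad
  rule 3 (unconditioned shift): nintad → nintat
  rule 4: no change — nintat
  ⇒ Tarakish nintat
Orlenic: *nentad
  nentad → nensad   [unconditioned shift]
  nensad → nensed   [vowel merger]
  giving Orlenic nensed.
No other proto-form is consistent with every reflex, so the reconstruction is *nentad.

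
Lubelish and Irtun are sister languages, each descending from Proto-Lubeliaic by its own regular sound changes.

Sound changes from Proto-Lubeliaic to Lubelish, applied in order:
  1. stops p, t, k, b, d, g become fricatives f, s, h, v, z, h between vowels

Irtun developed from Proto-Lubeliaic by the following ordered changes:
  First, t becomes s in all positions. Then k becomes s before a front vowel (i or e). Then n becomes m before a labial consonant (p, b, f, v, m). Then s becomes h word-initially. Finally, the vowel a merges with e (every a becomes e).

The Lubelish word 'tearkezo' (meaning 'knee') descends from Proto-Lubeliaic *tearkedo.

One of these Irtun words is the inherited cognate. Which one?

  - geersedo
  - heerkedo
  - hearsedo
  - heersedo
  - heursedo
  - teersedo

Irtun: *tearkedo > searkedo > searsedo > hearsedo > heersedo  (by unconditioned shift, palatalisation, debuccalisation, vowel merger)
The other candidates each miss or misapply at least one Irtun change.

heersedo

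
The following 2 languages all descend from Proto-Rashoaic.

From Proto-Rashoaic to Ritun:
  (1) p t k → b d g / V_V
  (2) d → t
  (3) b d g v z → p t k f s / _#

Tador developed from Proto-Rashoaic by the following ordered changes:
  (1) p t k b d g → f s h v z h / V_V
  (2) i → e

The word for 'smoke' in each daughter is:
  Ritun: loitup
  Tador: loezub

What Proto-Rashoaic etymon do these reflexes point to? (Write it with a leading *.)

*loidub

Position 6: Ritun has p, Tador has b. Tador preserves b here (none of its changes turn any other segment into b), so the proto-segment is *b.
Position 3: Ritun has i, Tador has e. Ritun preserves i here (none of its changes turn any other segment into i), so the proto-segment is *i.
Verify the candidate proto-form against each daughter:
Ritun: *loidub
  loidub (rule 1 does not apply)
  loidub → loitub   [unconditioned shift]
  loitub → loitup   [final devoicing]
  giving Ritun loitup.
Tador: *loidub
  loidub → loizub   [intervocalic lenition]
  loizub → loezub   [vowel merger]
  giving Tador loezub.
No other proto-form is consistent with every reflex, so the reconstruction is *loidub.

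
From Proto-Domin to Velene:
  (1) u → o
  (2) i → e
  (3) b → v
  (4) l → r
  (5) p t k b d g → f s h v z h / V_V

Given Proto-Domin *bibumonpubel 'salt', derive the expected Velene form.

Velene: *bibumonpubel
  bibumonpubel → bibomonpobel   [vowel merger]
  bibomonpobel → bebomonpobel   [vowel merger]
  bebomonpobel → vevomonpovel   [unconditioned shift]
  vevomonpovel → vevomonpover   [unconditioned shift]
  vevomonpover (rule 5 does not apply)
  giving Velene vevomonpover.

vevomonpover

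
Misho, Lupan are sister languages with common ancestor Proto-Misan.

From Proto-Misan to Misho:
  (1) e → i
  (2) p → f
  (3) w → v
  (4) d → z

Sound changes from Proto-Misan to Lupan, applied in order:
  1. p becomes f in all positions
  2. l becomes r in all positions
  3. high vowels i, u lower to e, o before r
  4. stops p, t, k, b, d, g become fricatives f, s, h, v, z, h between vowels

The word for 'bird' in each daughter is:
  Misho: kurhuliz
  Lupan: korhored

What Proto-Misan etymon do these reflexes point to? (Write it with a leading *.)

*kurhuled

Position 5: Misho has u, Lupan has o. Misho preserves u here (none of its changes turn any other segment into u), so the proto-segment is *u.
Position 6: Misho has l, Lupan has r. Misho preserves l here (none of its changes turn any other segment into l), so the proto-segment is *l.
Verify the candidate proto-form against each daughter:
Misho: start from *kurhuled.
  rule 1 (vowel merger): kurhuled → kurhulid
  rule 2: no change — kurhulid
  rule 3: no change — kurhulid
  rule 4 (unconditioned shift): kurhulid → kurhuliz
  ⇒ Misho kurhuliz
Lupan: start from *kurhuled.
  rule 1: no change — kurhuled
  rule 2 (unconditioned shift): kurhuled → kurhured
  rule 3 (pre-rhotic lowering): kurhured → korhored
  rule 4: no change — korhored
  ⇒ Lupan korhored
*kurhuled is the unique common source.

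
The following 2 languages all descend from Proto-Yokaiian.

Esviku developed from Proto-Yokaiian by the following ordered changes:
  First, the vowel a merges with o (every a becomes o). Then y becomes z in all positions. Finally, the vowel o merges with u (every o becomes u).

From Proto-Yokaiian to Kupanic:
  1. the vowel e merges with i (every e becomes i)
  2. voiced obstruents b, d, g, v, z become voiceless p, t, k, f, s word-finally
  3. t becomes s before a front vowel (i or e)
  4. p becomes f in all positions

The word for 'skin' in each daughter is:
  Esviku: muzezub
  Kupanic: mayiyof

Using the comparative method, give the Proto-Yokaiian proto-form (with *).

Position 5: Esviku has z, Kupanic has y. Kupanic preserves y here (none of its changes turn any other segment into y), so the proto-segment is *y.
Position 7: Esviku has b, Kupanic has f. Esviku preserves b here (none of its changes turn any other segment into b), so the proto-segment is *b.
Position 6: Esviku has u, Kupanic has o. Kupanic preserves o here (none of its changes turn any other segment into o), so the proto-segment is *o.
Verify the candidate proto-form against each daughter:
Esviku: *mayeyob > moyeyob > mozezob > muzezub  (by vowel merger, unconditioned shift, vowel merger)
Kupanic: start from *mayeyob.
  rule 1 (vowel merger): mayeyob → mayiyob
  rule 2 (final devoicing): mayiyob → mayiyop
  rule 3: no change — mayiyop
  rule 4 (unconditioned shift): mayiyop → mayiyof
  ⇒ Kupanic mayiyof
No other proto-form is consistent with every reflex, so the reconstruction is *mayeyob.

*mayeyob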